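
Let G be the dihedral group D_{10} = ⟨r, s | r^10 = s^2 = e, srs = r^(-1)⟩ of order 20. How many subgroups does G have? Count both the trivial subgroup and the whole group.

22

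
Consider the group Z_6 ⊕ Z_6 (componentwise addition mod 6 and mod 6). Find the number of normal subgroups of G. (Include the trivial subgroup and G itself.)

G is abelian, so every subgroup is normal.
G has 30 subgroups in total, hence 30 normal subgroups.

30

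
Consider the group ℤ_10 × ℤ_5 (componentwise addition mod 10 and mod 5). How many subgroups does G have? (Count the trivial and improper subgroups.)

|G| = 50, so by Lagrange every subgroup order divides 50. Divisors: 1, 2, 5, 10, 25, 50.
Subgroups by order — order 1: 1; order 2: 1; order 5: 6; order 10: 6; order 25: 1; order 50: 1.
Total: 1 + 1 + 6 + 6 + 1 + 1 = 16.

16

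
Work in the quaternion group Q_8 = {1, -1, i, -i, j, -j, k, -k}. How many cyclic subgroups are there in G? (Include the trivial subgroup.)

Group the elements of G by the cyclic subgroup they generate; each cyclic subgroup of order d accounts for φ(d) elements.
Cyclic subgroups by order — order 1: 1; order 2: 1; order 4: 3.
Total: 5.

5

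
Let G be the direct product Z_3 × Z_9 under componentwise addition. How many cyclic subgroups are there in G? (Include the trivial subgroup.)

8

Group the elements of G by the cyclic subgroup they generate; each cyclic subgroup of order d accounts for φ(d) elements.
Cyclic subgroups by order — order 1: 1; order 3: 4; order 9: 3.
Total: 8.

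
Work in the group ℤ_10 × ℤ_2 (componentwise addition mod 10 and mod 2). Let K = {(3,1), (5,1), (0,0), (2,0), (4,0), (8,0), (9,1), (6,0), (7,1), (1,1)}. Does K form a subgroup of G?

|K| = 10 divides |G| = 20, consistent with Lagrange.
K contains the identity, every element's inverse is in K, and K is closed under +: it is a subgroup.
In fact K = ⟨(7,1)⟩.

Yes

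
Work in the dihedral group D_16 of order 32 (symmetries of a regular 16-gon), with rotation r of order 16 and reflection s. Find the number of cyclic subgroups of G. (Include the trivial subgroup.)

A cyclic subgroup of order d is generated by each of its φ(d) elements of order d, so the cyclic subgroups of order d number (#elements of order d)/φ(d).
Cyclic subgroups by order — order 1: 1; order 2: 17; order 4: 1; order 8: 1; order 16: 1.
Total: 21.

21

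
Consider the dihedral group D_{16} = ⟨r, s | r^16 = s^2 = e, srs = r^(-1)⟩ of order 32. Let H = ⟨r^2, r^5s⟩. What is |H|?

16

|⟨r^2⟩| = 8 and |⟨r^5s⟩| = 2, so |H| is a multiple of lcm(8, 2) = 8 and divides |G| = 32.
Closing under the operation: H = {e, r^2, r^4, r^6, r^8, r^10, r^12, r^14, rs, r^3s, r^5s, r^7s, r^9s, r^11s, r^13s, r^15s}, so |H| = 16.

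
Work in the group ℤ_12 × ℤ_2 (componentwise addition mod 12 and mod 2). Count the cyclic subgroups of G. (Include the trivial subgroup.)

12

A cyclic subgroup of order d is generated by each of its φ(d) elements of order d, so the cyclic subgroups of order d number (#elements of order d)/φ(d).
Cyclic subgroups by order — order 1: 1; order 2: 3; order 3: 1; order 4: 2; order 6: 3; order 12: 2.
Total: 12.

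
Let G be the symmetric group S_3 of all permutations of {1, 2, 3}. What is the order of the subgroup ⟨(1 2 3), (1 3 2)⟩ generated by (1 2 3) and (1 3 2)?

|⟨(1 2 3)⟩| = 3 and |⟨(1 3 2)⟩| = 3, so |H| is a multiple of lcm(3, 3) = 3 and divides |G| = 6.
Closing under the operation: H = {e, (1 2 3), (1 3 2)}, so |H| = 3.

3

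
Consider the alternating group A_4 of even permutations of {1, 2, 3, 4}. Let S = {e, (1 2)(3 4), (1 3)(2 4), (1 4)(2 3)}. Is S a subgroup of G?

Yes

|S| = 4 divides |G| = 12, consistent with Lagrange.
S contains the identity, every element's inverse is in S, and S is closed under ∘: it is a subgroup.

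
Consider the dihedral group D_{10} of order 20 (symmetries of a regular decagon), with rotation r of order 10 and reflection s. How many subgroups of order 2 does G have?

|G| = 20 and 2 | 20, so subgroups of order 2 are possible by Lagrange.
The subgroups of order 2 are: {e, r^2s}; {e, r^3s}; {e, r^4s}; {e, r^5}; … (11 in all).
So G has 11 subgroups of order 2.

11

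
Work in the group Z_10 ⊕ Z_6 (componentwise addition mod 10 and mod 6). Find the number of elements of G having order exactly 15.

An element (a,b) has order lcm(ord(a), ord(b)); count pairs with lcm equal to 15.
Enumerating gives 8 such elements.

8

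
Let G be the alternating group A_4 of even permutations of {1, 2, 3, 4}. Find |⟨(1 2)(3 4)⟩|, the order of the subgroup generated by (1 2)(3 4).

2

Computing powers of (1 2)(3 4): the smallest k with ((1 2)(3 4))^k = e is k = 2.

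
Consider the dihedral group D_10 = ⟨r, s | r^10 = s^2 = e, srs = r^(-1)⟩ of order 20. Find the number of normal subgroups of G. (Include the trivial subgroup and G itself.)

G has 22 subgroups. Checking conjugation-invariance by order — order 1: 1/1 normal; order 2: 1/11 normal; order 4: 0/5 normal; order 5: 1/1 normal; order 10: 3/3 normal; order 20: 1/1 normal.
Total normal subgroups: 7.

7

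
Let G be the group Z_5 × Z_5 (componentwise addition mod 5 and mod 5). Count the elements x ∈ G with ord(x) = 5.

An element (a,b) has order lcm(ord(a), ord(b)); count pairs with lcm equal to 5.
Enumerating gives 24 such elements.

24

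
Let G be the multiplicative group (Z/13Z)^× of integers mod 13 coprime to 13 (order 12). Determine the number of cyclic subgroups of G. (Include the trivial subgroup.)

6

Group the elements of G by the cyclic subgroup they generate; each cyclic subgroup of order d accounts for φ(d) elements.
Cyclic subgroups by order — order 1: 1; order 2: 1; order 3: 1; order 4: 1; order 6: 1; order 12: 1.
Total: 6.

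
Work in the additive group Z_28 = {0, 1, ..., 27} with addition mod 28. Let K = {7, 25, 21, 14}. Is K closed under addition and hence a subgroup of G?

No

The identity 0 ∉ K, so K is not a subgroup.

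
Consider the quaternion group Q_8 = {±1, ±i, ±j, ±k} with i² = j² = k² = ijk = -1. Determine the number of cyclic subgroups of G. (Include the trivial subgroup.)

Each element a generates a cyclic subgroup ⟨a⟩; distinct elements may generate the same one (a cyclic group of order d has φ(d) generators).
Cyclic subgroups by order — order 1: 1; order 2: 1; order 4: 3.
Total: 5.

5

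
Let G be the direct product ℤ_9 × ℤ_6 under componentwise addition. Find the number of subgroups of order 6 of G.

|G| = 54 and 6 | 54, so subgroups of order 6 are possible by Lagrange.
The subgroups of order 6 are: {(0,0), (0,1), (0,2), (0,3), (0,4), (0,5)}; {(0,0), (0,3), (3,0), (3,3), (6,0), (6,3)}; {(0,0), (0,3), (3,1), (3,4), (6,2), (6,5)}; {(0,0), (0,3), (3,2), (3,5), (6,1), (6,4)}.
So G has 4 subgroups of order 6.

4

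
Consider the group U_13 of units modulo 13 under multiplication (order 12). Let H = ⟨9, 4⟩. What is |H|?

|⟨9⟩| = 3 and |⟨4⟩| = 6, so |H| is a multiple of lcm(3, 6) = 6 and divides |G| = 12.
Closing under the operation: H = {1, 3, 4, 9, 10, 12}, so |H| = 6.

6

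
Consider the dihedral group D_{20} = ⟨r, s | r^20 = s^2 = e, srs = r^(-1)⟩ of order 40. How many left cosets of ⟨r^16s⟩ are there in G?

20

|⟨r^16s⟩| = 2 and |G| = 40.
By Lagrange, [G : H] = |G|/|H| = 40/2 = 20.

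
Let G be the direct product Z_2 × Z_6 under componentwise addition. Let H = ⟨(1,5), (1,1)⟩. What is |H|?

6

|⟨(1,5)⟩| = 6 and |⟨(1,1)⟩| = 6, so |H| is a multiple of lcm(6, 6) = 6 and divides |G| = 12.
Closing under the operation: H = {(0,0), (0,2), (0,4), (1,1), (1,3), (1,5)}, so |H| = 6.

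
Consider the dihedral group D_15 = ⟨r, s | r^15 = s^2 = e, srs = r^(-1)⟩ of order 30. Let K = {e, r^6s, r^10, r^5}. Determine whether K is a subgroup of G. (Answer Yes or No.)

No

|K| = 4 does not divide |G| = 30, so by Lagrange K is not a subgroup.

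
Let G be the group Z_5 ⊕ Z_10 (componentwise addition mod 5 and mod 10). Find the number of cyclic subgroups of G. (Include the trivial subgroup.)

A cyclic subgroup of order d is generated by each of its φ(d) elements of order d, so the cyclic subgroups of order d number (#elements of order d)/φ(d).
Cyclic subgroups by order — order 1: 1; order 2: 1; order 5: 6; order 10: 6.
Total: 14.

14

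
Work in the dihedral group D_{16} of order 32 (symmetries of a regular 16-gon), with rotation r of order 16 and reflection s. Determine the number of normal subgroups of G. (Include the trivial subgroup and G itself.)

8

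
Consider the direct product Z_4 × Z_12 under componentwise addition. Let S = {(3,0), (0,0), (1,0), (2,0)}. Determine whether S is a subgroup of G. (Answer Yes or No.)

|S| = 4 divides |G| = 48, consistent with Lagrange.
S contains the identity, every element's inverse is in S, and S is closed under +: it is a subgroup.
In fact S = ⟨(1,0)⟩.

Yes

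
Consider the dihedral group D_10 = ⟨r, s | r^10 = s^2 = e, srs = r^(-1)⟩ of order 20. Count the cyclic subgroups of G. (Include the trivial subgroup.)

Group the elements of G by the cyclic subgroup they generate; each cyclic subgroup of order d accounts for φ(d) elements.
Cyclic subgroups by order — order 1: 1; order 2: 11; order 5: 1; order 10: 1.
Total: 14.

14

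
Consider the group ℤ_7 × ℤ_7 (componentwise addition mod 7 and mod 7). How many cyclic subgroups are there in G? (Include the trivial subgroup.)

9

Each element a generates a cyclic subgroup ⟨a⟩; distinct elements may generate the same one (a cyclic group of order d has φ(d) generators).
Cyclic subgroups by order — order 1: 1; order 7: 8.
Total: 9.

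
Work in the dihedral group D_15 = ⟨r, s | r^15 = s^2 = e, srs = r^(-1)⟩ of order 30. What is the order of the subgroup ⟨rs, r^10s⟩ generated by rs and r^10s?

|⟨rs⟩| = 2 and |⟨r^10s⟩| = 2, so |H| is a multiple of lcm(2, 2) = 2 and divides |G| = 30.
Closing under the operation: H = {e, r^3, r^6, r^9, r^12, rs, r^4s, r^7s, r^10s, r^13s}, so |H| = 10.

10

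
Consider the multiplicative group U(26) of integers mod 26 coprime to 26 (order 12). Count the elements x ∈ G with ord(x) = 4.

2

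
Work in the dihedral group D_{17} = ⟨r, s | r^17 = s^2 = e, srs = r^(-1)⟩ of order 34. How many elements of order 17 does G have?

16

Enumerating element orders in G gives 16 elements of order 17.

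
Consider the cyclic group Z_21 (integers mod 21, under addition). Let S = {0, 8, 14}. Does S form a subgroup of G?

No

8 ∈ S but its inverse 13 ∉ S, so S is not a subgroup.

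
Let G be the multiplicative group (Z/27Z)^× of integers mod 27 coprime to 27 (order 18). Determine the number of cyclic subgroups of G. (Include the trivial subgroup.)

A cyclic subgroup of order d is generated by each of its φ(d) elements of order d, so the cyclic subgroups of order d number (#elements of order d)/φ(d).
Cyclic subgroups by order — order 1: 1; order 2: 1; order 3: 1; order 6: 1; order 9: 1; order 18: 1.
Total: 6.

6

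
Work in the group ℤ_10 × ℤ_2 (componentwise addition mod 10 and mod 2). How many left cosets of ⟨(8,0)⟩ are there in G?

4

|⟨(8,0)⟩| = 5 and |G| = 20.
By Lagrange, [G : H] = |G|/|H| = 20/5 = 4.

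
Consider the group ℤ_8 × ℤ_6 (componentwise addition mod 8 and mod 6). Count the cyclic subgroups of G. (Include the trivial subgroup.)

16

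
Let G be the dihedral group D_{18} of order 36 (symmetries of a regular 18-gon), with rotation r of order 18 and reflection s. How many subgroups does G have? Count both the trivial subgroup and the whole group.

45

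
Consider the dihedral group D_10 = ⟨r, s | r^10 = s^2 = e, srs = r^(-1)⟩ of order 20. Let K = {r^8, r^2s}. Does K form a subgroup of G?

The identity e ∉ K, so K is not a subgroup.

No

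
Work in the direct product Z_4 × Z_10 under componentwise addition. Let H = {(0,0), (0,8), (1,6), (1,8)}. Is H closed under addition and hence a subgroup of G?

(1,6) ∈ H but its inverse (3,4) ∉ H, so H is not a subgroup.

No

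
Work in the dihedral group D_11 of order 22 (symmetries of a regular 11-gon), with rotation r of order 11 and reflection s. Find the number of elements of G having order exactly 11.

10

Enumerating element orders in G gives 10 elements of order 11.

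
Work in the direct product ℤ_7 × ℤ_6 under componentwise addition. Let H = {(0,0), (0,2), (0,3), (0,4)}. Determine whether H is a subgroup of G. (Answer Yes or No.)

No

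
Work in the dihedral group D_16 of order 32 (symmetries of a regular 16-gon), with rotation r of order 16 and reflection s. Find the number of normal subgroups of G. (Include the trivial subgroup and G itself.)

G has 36 subgroups. Checking conjugation-invariance by order — order 1: 1/1 normal; order 2: 1/17 normal; order 4: 1/9 normal; order 8: 1/5 normal; order 16: 3/3 normal; order 32: 1/1 normal.
Total normal subgroups: 8.

8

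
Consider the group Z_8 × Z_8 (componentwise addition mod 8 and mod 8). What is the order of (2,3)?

The order of (2,3) in Z_8 × Z_8 is lcm(ord(2) in Z_8, ord(3) in Z_8).
ord(2) = 4 and ord(3) = 8, so |⟨(2,3)⟩| = lcm(4, 8) = 8.

8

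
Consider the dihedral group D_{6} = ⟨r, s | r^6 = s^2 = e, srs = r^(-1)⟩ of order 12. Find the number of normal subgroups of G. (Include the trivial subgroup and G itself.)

G has 16 subgroups. Checking conjugation-invariance by order — order 1: 1/1 normal; order 2: 1/7 normal; order 3: 1/1 normal; order 4: 0/3 normal; order 6: 3/3 normal; order 12: 1/1 normal.
Total normal subgroups: 7.

7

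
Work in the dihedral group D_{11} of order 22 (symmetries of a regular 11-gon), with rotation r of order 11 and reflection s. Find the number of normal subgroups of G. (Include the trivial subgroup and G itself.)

3

G has 14 subgroups. Checking conjugation-invariance by order — order 1: 1/1 normal; order 2: 0/11 normal; order 11: 1/1 normal; order 22: 1/1 normal.
Total normal subgroups: 3.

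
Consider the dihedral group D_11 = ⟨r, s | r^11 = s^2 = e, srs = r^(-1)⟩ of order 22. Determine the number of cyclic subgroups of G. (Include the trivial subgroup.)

Each element a generates a cyclic subgroup ⟨a⟩; distinct elements may generate the same one (a cyclic group of order d has φ(d) generators).
Cyclic subgroups by order — order 1: 1; order 2: 11; order 11: 1.
Total: 13.

13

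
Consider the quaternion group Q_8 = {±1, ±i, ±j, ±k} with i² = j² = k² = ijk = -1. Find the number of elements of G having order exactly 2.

1

The elements of order 2 are: -1.
That's 1.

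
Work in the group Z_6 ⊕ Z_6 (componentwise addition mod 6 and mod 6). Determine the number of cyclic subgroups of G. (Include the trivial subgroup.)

Group the elements of G by the cyclic subgroup they generate; each cyclic subgroup of order d accounts for φ(d) elements.
Cyclic subgroups by order — order 1: 1; order 2: 3; order 3: 4; order 6: 12.
Total: 20.

20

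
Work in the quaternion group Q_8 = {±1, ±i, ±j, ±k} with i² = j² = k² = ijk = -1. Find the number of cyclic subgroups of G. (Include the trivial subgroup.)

Each element a generates a cyclic subgroup ⟨a⟩; distinct elements may generate the same one (a cyclic group of order d has φ(d) generators).
Cyclic subgroups by order — order 1: 1; order 2: 1; order 4: 3.
Total: 5.

5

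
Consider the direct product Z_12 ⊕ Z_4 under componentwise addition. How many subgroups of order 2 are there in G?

3

|G| = 48 and 2 | 48, so subgroups of order 2 are possible by Lagrange.
The subgroups of order 2 are: {(0,0), (0,2)}; {(0,0), (6,0)}; {(0,0), (6,2)}.
So G has 3 subgroups of order 2.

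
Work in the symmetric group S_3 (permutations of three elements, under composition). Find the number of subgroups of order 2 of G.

|G| = 6 and 2 | 6, so subgroups of order 2 are possible by Lagrange.
The subgroups of order 2 are: {e, (1 2)}; {e, (1 3)}; {e, (2 3)}.
So G has 3 subgroups of order 2.

3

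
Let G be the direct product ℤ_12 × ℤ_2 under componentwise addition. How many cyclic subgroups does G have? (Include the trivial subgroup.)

Each element a generates a cyclic subgroup ⟨a⟩; distinct elements may generate the same one (a cyclic group of order d has φ(d) generators).
Cyclic subgroups by order — order 1: 1; order 2: 3; order 3: 1; order 4: 2; order 6: 3; order 12: 2.
Total: 12.

12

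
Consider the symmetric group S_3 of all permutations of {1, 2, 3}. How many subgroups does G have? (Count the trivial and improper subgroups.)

6

|G| = 6, so by Lagrange every subgroup order divides 6. Divisors: 1, 2, 3, 6.
Subgroups by order — order 1: 1; order 2: 3; order 3: 1; order 6: 1.
Total: 1 + 3 + 1 + 1 = 6.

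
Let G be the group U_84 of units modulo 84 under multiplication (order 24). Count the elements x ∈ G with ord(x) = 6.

14

Enumerating element orders in G gives 14 elements of order 6.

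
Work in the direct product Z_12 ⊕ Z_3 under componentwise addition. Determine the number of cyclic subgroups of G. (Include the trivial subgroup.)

Each element a generates a cyclic subgroup ⟨a⟩; distinct elements may generate the same one (a cyclic group of order d has φ(d) generators).
Cyclic subgroups by order — order 1: 1; order 2: 1; order 3: 4; order 4: 1; order 6: 4; order 12: 4.
Total: 15.

15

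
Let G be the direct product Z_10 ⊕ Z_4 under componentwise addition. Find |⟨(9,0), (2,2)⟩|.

20

|⟨(9,0)⟩| = 10 and |⟨(2,2)⟩| = 10, so |H| is a multiple of lcm(10, 10) = 10 and divides |G| = 40.
Closing under the operation: H = {(0,0), (0,2), (1,0), (1,2), (2,0), (2,2), (3,0), (3,2), (4,0), (4,2), (5,0), (5,2), (6,0), (6,2), (7,0), (7,2), (8,0), (8,2), (9,0), (9,2)}, so |H| = 20.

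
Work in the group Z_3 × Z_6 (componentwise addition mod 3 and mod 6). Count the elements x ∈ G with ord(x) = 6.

An element (a,b) has order lcm(ord(a), ord(b)); count pairs with lcm equal to 6.
Enumerating gives 8 such elements.

8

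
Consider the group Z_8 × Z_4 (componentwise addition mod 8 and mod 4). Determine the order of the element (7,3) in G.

The order of (7,3) in Z_8 × Z_4 is lcm(ord(7) in Z_8, ord(3) in Z_4).
ord(7) = 8 and ord(3) = 4, so |⟨(7,3)⟩| = lcm(8, 4) = 8.

8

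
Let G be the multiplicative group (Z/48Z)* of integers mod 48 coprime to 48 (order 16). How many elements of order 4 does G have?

8

The elements of order 4 are: 5, 11, 13, 19, 29, 35, 37, 43.
That's 8.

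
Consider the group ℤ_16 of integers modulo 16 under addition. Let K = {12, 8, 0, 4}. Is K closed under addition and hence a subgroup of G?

Yes

|K| = 4 divides |G| = 16, consistent with Lagrange.
K contains the identity, every element's inverse is in K, and K is closed under +: it is a subgroup.
In fact K = ⟨4⟩.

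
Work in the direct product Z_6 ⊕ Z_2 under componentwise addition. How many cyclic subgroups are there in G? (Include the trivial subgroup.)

Group the elements of G by the cyclic subgroup they generate; each cyclic subgroup of order d accounts for φ(d) elements.
Cyclic subgroups by order — order 1: 1; order 2: 3; order 3: 1; order 6: 3.
Total: 8.

8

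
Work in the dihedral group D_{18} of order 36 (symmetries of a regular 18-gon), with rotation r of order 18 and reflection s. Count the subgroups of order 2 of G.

19

|G| = 36 and 2 | 36, so subgroups of order 2 are possible by Lagrange.
The subgroups of order 2 are: {e, r^10s}; {e, r^11s}; {e, r^12s}; {e, r^13s}; … (19 in all).
So G has 19 subgroups of order 2.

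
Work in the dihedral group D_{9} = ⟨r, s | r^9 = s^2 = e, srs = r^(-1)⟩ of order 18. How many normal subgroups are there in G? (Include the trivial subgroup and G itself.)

4

G has 16 subgroups. Checking conjugation-invariance by order — order 1: 1/1 normal; order 2: 0/9 normal; order 3: 1/1 normal; order 6: 0/3 normal; order 9: 1/1 normal; order 18: 1/1 normal.
Total normal subgroups: 4.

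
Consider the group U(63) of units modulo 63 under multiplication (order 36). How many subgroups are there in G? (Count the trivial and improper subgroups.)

30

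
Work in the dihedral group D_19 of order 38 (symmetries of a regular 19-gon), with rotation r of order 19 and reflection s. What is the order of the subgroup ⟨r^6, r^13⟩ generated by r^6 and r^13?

19

|⟨r^6⟩| = 19 and |⟨r^13⟩| = 19, so |H| is a multiple of lcm(19, 19) = 19 and divides |G| = 38.
Closing under the operation: H = {e, r, r^2, r^3, r^4, r^5, r^6, r^7, r^8, r^9, r^10, r^11, r^12, r^13, r^14, r^15, r^16, r^17, r^18}, so |H| = 19.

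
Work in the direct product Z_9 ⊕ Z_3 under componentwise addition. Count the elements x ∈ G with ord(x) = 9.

18

An element (a,b) has order lcm(ord(a), ord(b)); count pairs with lcm equal to 9.
Enumerating gives 18 such elements.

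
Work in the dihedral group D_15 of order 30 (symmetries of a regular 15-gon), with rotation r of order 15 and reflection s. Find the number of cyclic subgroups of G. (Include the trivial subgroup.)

A cyclic subgroup of order d is generated by each of its φ(d) elements of order d, so the cyclic subgroups of order d number (#elements of order d)/φ(d).
Cyclic subgroups by order — order 1: 1; order 2: 15; order 3: 1; order 5: 1; order 15: 1.
Total: 19.

19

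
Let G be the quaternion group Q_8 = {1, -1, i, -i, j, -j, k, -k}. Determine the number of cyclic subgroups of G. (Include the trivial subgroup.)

5

Each element a generates a cyclic subgroup ⟨a⟩; distinct elements may generate the same one (a cyclic group of order d has φ(d) generators).
Cyclic subgroups by order — order 1: 1; order 2: 1; order 4: 3.
Total: 5.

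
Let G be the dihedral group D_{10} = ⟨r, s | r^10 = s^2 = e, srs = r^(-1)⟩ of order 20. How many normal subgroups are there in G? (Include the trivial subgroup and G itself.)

7

G has 22 subgroups. Checking conjugation-invariance by order — order 1: 1/1 normal; order 2: 1/11 normal; order 4: 0/5 normal; order 5: 1/1 normal; order 10: 3/3 normal; order 20: 1/1 normal.
Total normal subgroups: 7.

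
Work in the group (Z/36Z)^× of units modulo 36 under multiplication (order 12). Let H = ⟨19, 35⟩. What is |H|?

4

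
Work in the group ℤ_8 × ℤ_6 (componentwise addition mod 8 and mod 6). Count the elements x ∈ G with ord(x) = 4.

An element (a,b) has order lcm(ord(a), ord(b)); count pairs with lcm equal to 4.
Enumerating gives 4 such elements.

4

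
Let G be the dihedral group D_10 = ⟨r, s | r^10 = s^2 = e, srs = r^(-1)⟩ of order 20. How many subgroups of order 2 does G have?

|G| = 20 and 2 | 20, so subgroups of order 2 are possible by Lagrange.
The subgroups of order 2 are: {e, r^2s}; {e, r^3s}; {e, r^4s}; {e, r^5}; … (11 in all).
So G has 11 subgroups of order 2.

11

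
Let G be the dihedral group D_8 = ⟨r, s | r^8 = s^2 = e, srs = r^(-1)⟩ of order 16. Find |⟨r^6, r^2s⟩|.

|⟨r^6⟩| = 4 and |⟨r^2s⟩| = 2, so |H| is a multiple of lcm(4, 2) = 4 and divides |G| = 16.
Closing under the operation: H = {e, r^2, r^4, r^6, s, r^2s, r^4s, r^6s}, so |H| = 8.

8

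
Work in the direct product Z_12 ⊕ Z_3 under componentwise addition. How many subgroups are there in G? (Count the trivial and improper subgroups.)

18

|G| = 36, so by Lagrange every subgroup order divides 36. Divisors: 1, 2, 3, 4, 6, 9, 12, 18, 36.
Subgroups by order — order 1: 1; order 2: 1; order 3: 4; order 4: 1; order 6: 4; order 9: 1; order 12: 4; order 18: 1; order 36: 1.
Total: 1 + 1 + 4 + 1 + 4 + 1 + 4 + 1 + 1 = 18.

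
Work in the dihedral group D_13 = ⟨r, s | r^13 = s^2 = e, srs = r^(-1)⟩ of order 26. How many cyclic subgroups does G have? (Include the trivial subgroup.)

Each element a generates a cyclic subgroup ⟨a⟩; distinct elements may generate the same one (a cyclic group of order d has φ(d) generators).
Cyclic subgroups by order — order 1: 1; order 2: 13; order 13: 1.
Total: 15.

15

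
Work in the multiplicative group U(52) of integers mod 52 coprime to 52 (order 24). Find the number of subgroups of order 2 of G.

3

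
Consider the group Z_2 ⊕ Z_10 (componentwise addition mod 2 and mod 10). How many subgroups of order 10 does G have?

|G| = 20 and 10 | 20, so subgroups of order 10 are possible by Lagrange.
The subgroups of order 10 are: {(0,0), (0,1), (0,2), (0,3), (0,4), (0,5), (0,6), (0,7), (0,8), (0,9)}; {(0,0), (0,2), (0,4), (0,6), (0,8), (1,0), (1,2), (1,4), (1,6), (1,8)}; {(0,0), (0,2), (0,4), (0,6), (0,8), (1,1), (1,3), (1,5), (1,7), (1,9)}.
So G has 3 subgroups of order 10.

3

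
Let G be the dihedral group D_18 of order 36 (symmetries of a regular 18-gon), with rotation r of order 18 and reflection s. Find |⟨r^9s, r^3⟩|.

12

|⟨r^9s⟩| = 2 and |⟨r^3⟩| = 6, so |H| is a multiple of lcm(2, 6) = 6 and divides |G| = 36.
Closing under the operation: H = {e, r^3, r^6, r^9, r^12, r^15, s, r^3s, r^6s, r^9s, r^12s, r^15s}, so |H| = 12.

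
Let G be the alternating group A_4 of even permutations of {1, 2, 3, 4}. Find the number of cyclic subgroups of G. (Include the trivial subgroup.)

Group the elements of G by the cyclic subgroup they generate; each cyclic subgroup of order d accounts for φ(d) elements.
Cyclic subgroups by order — order 1: 1; order 2: 3; order 3: 4.
Total: 8.

8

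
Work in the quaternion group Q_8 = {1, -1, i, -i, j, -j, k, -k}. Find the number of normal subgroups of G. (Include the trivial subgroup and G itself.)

G has 6 subgroups. Checking conjugation-invariance by order — order 1: 1/1 normal; order 2: 1/1 normal; order 4: 3/3 normal; order 8: 1/1 normal.
Total normal subgroups: 6.

6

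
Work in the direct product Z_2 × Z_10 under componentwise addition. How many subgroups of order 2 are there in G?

3

|G| = 20 and 2 | 20, so subgroups of order 2 are possible by Lagrange.
The subgroups of order 2 are: {(0,0), (0,5)}; {(0,0), (1,0)}; {(0,0), (1,5)}.
So G has 3 subgroups of order 2.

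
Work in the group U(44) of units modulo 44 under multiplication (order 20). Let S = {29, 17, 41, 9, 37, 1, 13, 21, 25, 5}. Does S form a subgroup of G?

|S| = 10 divides |G| = 20, consistent with Lagrange.
S contains the identity, every element's inverse is in S, and S is closed under ·: it is a subgroup.
In fact S = ⟨41⟩.

Yes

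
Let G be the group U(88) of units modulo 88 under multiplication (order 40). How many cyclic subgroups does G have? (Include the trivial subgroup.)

16

A cyclic subgroup of order d is generated by each of its φ(d) elements of order d, so the cyclic subgroups of order d number (#elements of order d)/φ(d).
Cyclic subgroups by order — order 1: 1; order 2: 7; order 5: 1; order 10: 7.
Total: 16.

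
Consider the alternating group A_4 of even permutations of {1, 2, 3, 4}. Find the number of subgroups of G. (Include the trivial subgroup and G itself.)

10

|G| = 12, so by Lagrange every subgroup order divides 12. Divisors: 1, 2, 3, 4, 6, 12.
Subgroups by order — order 1: 1; order 2: 3; order 3: 4; order 4: 1; order 6: 0; order 12: 1.
Total: 1 + 3 + 4 + 1 + 0 + 1 = 10.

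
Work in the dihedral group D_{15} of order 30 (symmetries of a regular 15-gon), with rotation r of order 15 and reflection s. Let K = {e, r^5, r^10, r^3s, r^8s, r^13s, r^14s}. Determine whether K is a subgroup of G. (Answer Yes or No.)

|K| = 7 does not divide |G| = 30, so by Lagrange K is not a subgroup.

No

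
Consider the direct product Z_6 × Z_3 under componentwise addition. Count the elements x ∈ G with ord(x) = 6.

8

An element (a,b) has order lcm(ord(a), ord(b)); count pairs with lcm equal to 6.
Enumerating gives 8 such elements.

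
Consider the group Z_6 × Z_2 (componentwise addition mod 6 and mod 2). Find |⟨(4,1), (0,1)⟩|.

|⟨(4,1)⟩| = 6 and |⟨(0,1)⟩| = 2, so |H| is a multiple of lcm(6, 2) = 6 and divides |G| = 12.
Closing under the operation: H = {(0,0), (0,1), (2,0), (2,1), (4,0), (4,1)}, so |H| = 6.

6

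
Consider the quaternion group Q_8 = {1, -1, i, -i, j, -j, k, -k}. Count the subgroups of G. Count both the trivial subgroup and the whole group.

|G| = 8, so by Lagrange every subgroup order divides 8. Divisors: 1, 2, 4, 8.
Subgroups by order — order 1: 1; order 2: 1; order 4: 3; order 8: 1.
Total: 1 + 1 + 3 + 1 = 6.

6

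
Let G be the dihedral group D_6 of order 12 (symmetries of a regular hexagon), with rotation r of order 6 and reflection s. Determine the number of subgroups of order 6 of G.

|G| = 12 and 6 | 12, so subgroups of order 6 are possible by Lagrange.
The subgroups of order 6 are: {e, r, r^2, r^3, r^4, r^5}; {e, r^2, r^4, s, r^2s, r^4s}; {e, r^2, r^4, rs, r^3s, r^5s}.
So G has 3 subgroups of order 6.

3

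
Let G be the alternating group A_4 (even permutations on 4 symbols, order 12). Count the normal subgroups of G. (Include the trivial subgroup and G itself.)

3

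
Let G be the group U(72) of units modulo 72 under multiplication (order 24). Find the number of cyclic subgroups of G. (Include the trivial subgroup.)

16

Each element a generates a cyclic subgroup ⟨a⟩; distinct elements may generate the same one (a cyclic group of order d has φ(d) generators).
Cyclic subgroups by order — order 1: 1; order 2: 7; order 3: 1; order 6: 7.
Total: 16.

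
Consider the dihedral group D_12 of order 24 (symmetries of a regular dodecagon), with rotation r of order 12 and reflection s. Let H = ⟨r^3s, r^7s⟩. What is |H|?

6

|⟨r^3s⟩| = 2 and |⟨r^7s⟩| = 2, so |H| is a multiple of lcm(2, 2) = 2 and divides |G| = 24.
Closing under the operation: H = {e, r^4, r^8, r^3s, r^7s, r^11s}, so |H| = 6.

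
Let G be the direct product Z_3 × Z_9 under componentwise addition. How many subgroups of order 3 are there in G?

4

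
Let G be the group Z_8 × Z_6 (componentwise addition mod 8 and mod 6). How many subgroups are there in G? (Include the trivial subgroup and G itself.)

|G| = 48, so by Lagrange every subgroup order divides 48. Divisors: 1, 2, 3, 4, 6, 8, 12, 16, 24, 48.
Subgroups by order — order 1: 1; order 2: 3; order 3: 1; order 4: 3; order 6: 3; order 8: 3; order 12: 3; order 16: 1; order 24: 3; order 48: 1.
Total: 1 + 3 + 1 + 3 + 3 + 3 + 3 + 1 + 3 + 1 = 22.

22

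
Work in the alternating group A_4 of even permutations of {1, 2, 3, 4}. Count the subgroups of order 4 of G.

|G| = 12 and 4 | 12, so subgroups of order 4 are possible by Lagrange.
The subgroups of order 4 are: {e, (1 2)(3 4), (1 3)(2 4), (1 4)(2 3)}.
So G has 1 subgroup of order 4.

1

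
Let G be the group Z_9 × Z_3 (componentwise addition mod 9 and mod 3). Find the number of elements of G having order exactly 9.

An element (a,b) has order lcm(ord(a), ord(b)); count pairs with lcm equal to 9.
Enumerating gives 18 such elements.

18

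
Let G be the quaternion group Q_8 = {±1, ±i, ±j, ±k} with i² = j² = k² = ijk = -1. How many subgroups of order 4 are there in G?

|G| = 8 and 4 | 8, so subgroups of order 4 are possible by Lagrange.
The subgroups of order 4 are: {1, -1, i, -i}; {1, -1, j, -j}; {1, -1, k, -k}.
So G has 3 subgroups of order 4.

3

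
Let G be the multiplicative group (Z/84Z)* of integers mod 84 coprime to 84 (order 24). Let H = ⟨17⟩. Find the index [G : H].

4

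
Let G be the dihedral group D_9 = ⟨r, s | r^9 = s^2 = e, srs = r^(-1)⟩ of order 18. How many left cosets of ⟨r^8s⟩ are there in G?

9

|⟨r^8s⟩| = 2 and |G| = 18.
By Lagrange, [G : H] = |G|/|H| = 18/2 = 9.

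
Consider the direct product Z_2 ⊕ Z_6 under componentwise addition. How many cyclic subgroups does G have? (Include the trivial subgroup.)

8

A cyclic subgroup of order d is generated by each of its φ(d) elements of order d, so the cyclic subgroups of order d number (#elements of order d)/φ(d).
Cyclic subgroups by order — order 1: 1; order 2: 3; order 3: 1; order 6: 3.
Total: 8.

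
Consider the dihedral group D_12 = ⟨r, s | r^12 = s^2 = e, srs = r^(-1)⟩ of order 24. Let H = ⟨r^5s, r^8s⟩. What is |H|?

8

|⟨r^5s⟩| = 2 and |⟨r^8s⟩| = 2, so |H| is a multiple of lcm(2, 2) = 2 and divides |G| = 24.
Closing under the operation: H = {e, r^3, r^6, r^9, r^2s, r^5s, r^8s, r^11s}, so |H| = 8.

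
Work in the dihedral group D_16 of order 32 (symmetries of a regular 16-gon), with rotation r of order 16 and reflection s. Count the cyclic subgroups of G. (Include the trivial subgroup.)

21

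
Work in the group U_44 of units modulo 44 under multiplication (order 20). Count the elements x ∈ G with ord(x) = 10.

12

Enumerating element orders in G gives 12 elements of order 10.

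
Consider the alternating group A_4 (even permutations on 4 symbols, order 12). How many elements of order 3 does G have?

8

The elements of order 3 are: (2 3 4), (2 4 3), (1 2 3), (1 2 4), (1 3 2), (1 3 4), (1 4 2), (1 4 3).
That's 8.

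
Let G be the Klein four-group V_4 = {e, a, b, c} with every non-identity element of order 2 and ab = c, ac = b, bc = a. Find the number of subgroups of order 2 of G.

|G| = 4 and 2 | 4, so subgroups of order 2 are possible by Lagrange.
The subgroups of order 2 are: {e, a}; {e, b}; {e, c}.
So G has 3 subgroups of order 2.

3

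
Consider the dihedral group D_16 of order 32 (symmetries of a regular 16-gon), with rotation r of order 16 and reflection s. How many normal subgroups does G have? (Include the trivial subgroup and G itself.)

8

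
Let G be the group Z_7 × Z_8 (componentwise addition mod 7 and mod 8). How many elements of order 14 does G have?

6

An element (a,b) has order lcm(ord(a), ord(b)); count pairs with lcm equal to 14.
Enumerating gives 6 such elements.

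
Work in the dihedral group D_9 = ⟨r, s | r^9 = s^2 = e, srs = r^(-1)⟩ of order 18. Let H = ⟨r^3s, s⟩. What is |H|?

|⟨r^3s⟩| = 2 and |⟨s⟩| = 2, so |H| is a multiple of lcm(2, 2) = 2 and divides |G| = 18.
Closing under the operation: H = {e, r^3, r^6, s, r^3s, r^6s}, so |H| = 6.

6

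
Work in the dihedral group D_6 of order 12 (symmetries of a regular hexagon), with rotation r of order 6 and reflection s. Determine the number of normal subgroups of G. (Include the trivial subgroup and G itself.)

7

G has 16 subgroups. Checking conjugation-invariance by order — order 1: 1/1 normal; order 2: 1/7 normal; order 3: 1/1 normal; order 4: 0/3 normal; order 6: 3/3 normal; order 12: 1/1 normal.
Total normal subgroups: 7.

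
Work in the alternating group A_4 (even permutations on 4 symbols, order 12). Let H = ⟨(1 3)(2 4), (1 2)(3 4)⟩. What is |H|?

|⟨(1 3)(2 4)⟩| = 2 and |⟨(1 2)(3 4)⟩| = 2, so |H| is a multiple of lcm(2, 2) = 2 and divides |G| = 12.
Closing under the operation: H = {e, (1 2)(3 4), (1 3)(2 4), (1 4)(2 3)}, so |H| = 4.

4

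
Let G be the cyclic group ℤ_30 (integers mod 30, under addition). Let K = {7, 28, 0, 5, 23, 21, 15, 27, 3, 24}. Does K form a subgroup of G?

5 ∈ K but its inverse 25 ∉ K, so K is not a subgroup.

No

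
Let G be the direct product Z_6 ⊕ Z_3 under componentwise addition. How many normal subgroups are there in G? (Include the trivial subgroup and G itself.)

G is abelian, so every subgroup is normal.
G has 12 subgroups in total, hence 12 normal subgroups.

12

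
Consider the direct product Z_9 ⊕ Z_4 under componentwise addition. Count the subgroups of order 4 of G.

1

|G| = 36 and 4 | 36, so subgroups of order 4 are possible by Lagrange.
The subgroups of order 4 are: {(0,0), (0,1), (0,2), (0,3)}.
So G has 1 subgroup of order 4.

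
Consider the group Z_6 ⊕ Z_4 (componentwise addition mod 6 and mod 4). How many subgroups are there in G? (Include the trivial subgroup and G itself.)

16

|G| = 24, so by Lagrange every subgroup order divides 24. Divisors: 1, 2, 3, 4, 6, 8, 12, 24.
Subgroups by order — order 1: 1; order 2: 3; order 3: 1; order 4: 3; order 6: 3; order 8: 1; order 12: 3; order 24: 1.
Total: 1 + 3 + 1 + 3 + 3 + 1 + 3 + 1 = 16.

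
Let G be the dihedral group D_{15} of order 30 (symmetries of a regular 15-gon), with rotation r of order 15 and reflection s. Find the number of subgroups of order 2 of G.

15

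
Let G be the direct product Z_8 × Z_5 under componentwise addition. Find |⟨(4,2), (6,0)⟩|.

|⟨(4,2)⟩| = 10 and |⟨(6,0)⟩| = 4, so |H| is a multiple of lcm(10, 4) = 20 and divides |G| = 40.
Closing under the operation: H = {(0,0), (0,1), (0,2), (0,3), (0,4), (2,0), (2,1), (2,2), (2,3), (2,4), (4,0), (4,1), (4,2), (4,3), (4,4), (6,0), (6,1), (6,2), (6,3), (6,4)}, so |H| = 20.

20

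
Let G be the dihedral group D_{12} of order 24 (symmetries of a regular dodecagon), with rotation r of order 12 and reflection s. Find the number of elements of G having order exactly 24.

No element of G has order 24 (even though 24 | 24).

0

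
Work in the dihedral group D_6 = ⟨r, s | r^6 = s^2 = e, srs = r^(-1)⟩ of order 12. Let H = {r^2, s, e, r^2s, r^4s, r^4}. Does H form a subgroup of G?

|H| = 6 divides |G| = 12, consistent with Lagrange.
H contains the identity, every element's inverse is in H, and H is closed under ·: it is a subgroup.

Yes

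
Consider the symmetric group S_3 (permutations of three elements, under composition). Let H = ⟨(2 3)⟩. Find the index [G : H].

3

|⟨(2 3)⟩| = 2 and |G| = 6.
By Lagrange, [G : H] = |G|/|H| = 6/2 = 3.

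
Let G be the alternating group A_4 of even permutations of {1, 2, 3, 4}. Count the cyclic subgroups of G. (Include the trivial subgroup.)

8

A cyclic subgroup of order d is generated by each of its φ(d) elements of order d, so the cyclic subgroups of order d number (#elements of order d)/φ(d).
Cyclic subgroups by order — order 1: 1; order 2: 3; order 3: 4.
Total: 8.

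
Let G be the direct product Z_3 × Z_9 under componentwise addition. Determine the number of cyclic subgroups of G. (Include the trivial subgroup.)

A cyclic subgroup of order d is generated by each of its φ(d) elements of order d, so the cyclic subgroups of order d number (#elements of order d)/φ(d).
Cyclic subgroups by order — order 1: 1; order 3: 4; order 9: 3.
Total: 8.

8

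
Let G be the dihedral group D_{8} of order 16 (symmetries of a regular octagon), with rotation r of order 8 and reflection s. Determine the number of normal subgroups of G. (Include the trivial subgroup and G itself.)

7

G has 19 subgroups. Checking conjugation-invariance by order — order 1: 1/1 normal; order 2: 1/9 normal; order 4: 1/5 normal; order 8: 3/3 normal; order 16: 1/1 normal.
Total normal subgroups: 7.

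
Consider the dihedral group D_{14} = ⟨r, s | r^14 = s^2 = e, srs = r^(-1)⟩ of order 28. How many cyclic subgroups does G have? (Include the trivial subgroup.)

18

A cyclic subgroup of order d is generated by each of its φ(d) elements of order d, so the cyclic subgroups of order d number (#elements of order d)/φ(d).
Cyclic subgroups by order — order 1: 1; order 2: 15; order 7: 1; order 14: 1.
Total: 18.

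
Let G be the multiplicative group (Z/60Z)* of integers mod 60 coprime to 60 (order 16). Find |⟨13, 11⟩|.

8

|⟨13⟩| = 4 and |⟨11⟩| = 2, so |H| is a multiple of lcm(4, 2) = 4 and divides |G| = 16.
Closing under the operation: H = {1, 11, 13, 23, 37, 47, 49, 59}, so |H| = 8.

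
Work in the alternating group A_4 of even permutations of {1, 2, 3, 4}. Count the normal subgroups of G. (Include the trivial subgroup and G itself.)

3

G has 10 subgroups. Checking conjugation-invariance by order — order 1: 1/1 normal; order 2: 0/3 normal; order 3: 0/4 normal; order 4: 1/1 normal; order 12: 1/1 normal.
Total normal subgroups: 3.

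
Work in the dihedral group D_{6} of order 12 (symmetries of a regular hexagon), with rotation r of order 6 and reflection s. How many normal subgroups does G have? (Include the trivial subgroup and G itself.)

7

G has 16 subgroups. Checking conjugation-invariance by order — order 1: 1/1 normal; order 2: 1/7 normal; order 3: 1/1 normal; order 4: 0/3 normal; order 6: 3/3 normal; order 12: 1/1 normal.
Total normal subgroups: 7.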